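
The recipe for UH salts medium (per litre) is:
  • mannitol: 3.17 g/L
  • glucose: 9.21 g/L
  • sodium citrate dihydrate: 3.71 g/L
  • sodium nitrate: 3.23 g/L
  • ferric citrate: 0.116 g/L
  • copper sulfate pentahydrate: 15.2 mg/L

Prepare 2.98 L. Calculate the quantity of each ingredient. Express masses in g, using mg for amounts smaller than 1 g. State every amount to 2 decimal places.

mannitol 9.45 g; glucose 27.45 g; sodium citrate dihydrate 11.06 g; sodium nitrate 9.63 g; ferric citrate 345.68 mg; copper sulfate pentahydrate 45.30 mg

Working volume: 2.98 L.
mannitol: 3.17 g/L × 2.98 L = 9.45 g
glucose: 9.21 g/L × 2.98 L = 27.45 g
sodium citrate dihydrate: 3.71 g/L × 2.98 L = 11.06 g
sodium nitrate: 3.23 g/L × 2.98 L = 9.63 g
ferric citrate: 0.116 g/L × 2.98 L = 0.34568 g = 345.68 mg
copper sulfate pentahydrate: 15.2 mg/L × 2.98 L = 45.30 mg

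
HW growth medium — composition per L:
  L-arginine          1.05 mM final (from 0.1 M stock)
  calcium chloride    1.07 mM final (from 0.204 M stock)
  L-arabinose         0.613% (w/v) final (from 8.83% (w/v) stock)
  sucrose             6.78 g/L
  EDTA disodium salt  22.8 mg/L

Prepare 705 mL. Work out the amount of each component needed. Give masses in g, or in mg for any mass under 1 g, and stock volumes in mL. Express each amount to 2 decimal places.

Working volume: 705 mL = 0.705 L.
L-arginine: V = C2·V2/C1 = 1.05 mM × 705 mL ÷ 100 mM = 7.40 mL
calcium chloride: dilute stock: 1.07 mM × 705 mL ÷ 204 mM = 3.70 mL
L-arabinose: C1V1 = C2V2 → 0.613% ÷ 8.83% × 705 mL = 48.94 mL
sucrose: 6.78 g/L × 0.705 L = 4.78 g
EDTA disodium salt: 22.8 mg/L × 0.705 L = 16.07 mg

L-arginine 7.40 mL; calcium chloride 3.70 mL; L-arabinose 48.94 mL; sucrose 4.78 g; EDTA disodium salt 16.07 mg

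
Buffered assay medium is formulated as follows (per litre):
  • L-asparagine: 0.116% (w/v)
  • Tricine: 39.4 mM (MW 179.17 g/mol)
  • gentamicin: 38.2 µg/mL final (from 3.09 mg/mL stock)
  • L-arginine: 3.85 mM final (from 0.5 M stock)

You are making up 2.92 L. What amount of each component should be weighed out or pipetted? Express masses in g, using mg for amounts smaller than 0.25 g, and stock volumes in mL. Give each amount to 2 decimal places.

Scale factor relative to 1 L: 2.92.
L-asparagine: 0.116 g per 100 mL × 2920 mL ÷ 100 = 3.39 g
Tricine: 39.4 mmol/L × 179.17 g/mol × 2.92 L ÷ 1000 = 20.61 g
gentamicin: C1V1 = C2V2 → 38.2 µg/mL × 2920 mL ÷ 3090 µg/mL = 36.10 mL
L-arginine: C1V1 = C2V2 → 3.85 mM × 2920 mL ÷ 500 mM = 22.48 mL

L-asparagine 3.39 g; Tricine 20.61 g; gentamicin 36.10 mL; L-arginine 22.48 mL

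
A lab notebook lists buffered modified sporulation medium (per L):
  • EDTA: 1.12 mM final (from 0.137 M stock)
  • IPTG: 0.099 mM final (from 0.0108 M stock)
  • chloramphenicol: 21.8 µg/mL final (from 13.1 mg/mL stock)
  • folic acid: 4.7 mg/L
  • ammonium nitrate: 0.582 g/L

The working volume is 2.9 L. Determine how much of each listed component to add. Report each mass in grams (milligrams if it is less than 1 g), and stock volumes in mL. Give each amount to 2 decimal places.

Working volume: 2.9 L.
EDTA: dilute stock: 1.12 mM × 2900 mL ÷ 137 mM = 23.71 mL
IPTG: dilute stock: 0.099 mM × 2900 mL ÷ 10.8 mM = 26.58 mL
chloramphenicol: V = C2·V2/C1 = 21.8 µg/mL × 2900 mL ÷ 13100 µg/mL = 4.83 mL
folic acid: 4.7 mg/L × 2.9 L = 13.63 mg
ammonium nitrate: 0.582 g/L × 2.9 L = 1.69 g

EDTA 23.71 mL; IPTG 26.58 mL; chloramphenicol 4.83 mL; folic acid 13.63 mg; ammonium nitrate 1.69 g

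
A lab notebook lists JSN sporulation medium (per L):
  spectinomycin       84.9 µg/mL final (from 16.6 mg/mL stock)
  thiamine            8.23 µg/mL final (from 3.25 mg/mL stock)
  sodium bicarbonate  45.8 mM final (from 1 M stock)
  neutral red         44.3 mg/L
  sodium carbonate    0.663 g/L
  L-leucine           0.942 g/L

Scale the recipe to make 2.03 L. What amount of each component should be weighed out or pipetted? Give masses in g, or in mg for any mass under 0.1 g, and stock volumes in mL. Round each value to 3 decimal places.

Working volume: 2.03 L.
spectinomycin: dilute stock: 84.9 µg/mL × 2030 mL ÷ 16600 µg/mL = 10.382 mL
thiamine: C1V1 = C2V2 → 8.23 µg/mL × 2030 mL ÷ 3250 µg/mL = 5.141 mL
sodium bicarbonate: V = C2·V2/C1 = 45.8 mM × 2030 mL ÷ 1000 mM = 92.974 mL
neutral red: 44.3 mg/L × 2.03 L = 89.929 mg
sodium carbonate: 0.663 g/L × 2.03 L = 1.346 g
L-leucine: 0.942 g/L × 2.03 L = 1.912 g

spectinomycin 10.382 mL; thiamine 5.141 mL; sodium bicarbonate 92.974 mL; neutral red 89.929 mg; sodium carbonate 1.346 g; L-leucine 1.912 g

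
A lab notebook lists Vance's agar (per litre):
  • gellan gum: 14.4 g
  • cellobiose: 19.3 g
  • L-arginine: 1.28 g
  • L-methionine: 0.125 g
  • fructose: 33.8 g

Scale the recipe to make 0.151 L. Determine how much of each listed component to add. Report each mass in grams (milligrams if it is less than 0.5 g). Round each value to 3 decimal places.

Scale factor = 151 mL / 1000 mL = 0.151.
gellan gum: 14.4 g × (151 mL / 1000 mL) = 2.174 g
cellobiose: 19.3 g × (151 mL / 1000 mL) = 2.914 g
L-arginine: 1.28 g × (151 mL / 1000 mL) = 0.19328 g = 193.280 mg
L-methionine: 0.125 g × (151 mL / 1000 mL) = 0.018875 g = 18.875 mg
fructose: 33.8 g × (151 mL / 1000 mL) = 5.104 g

gellan gum 2.174 g; cellobiose 2.914 g; L-arginine 193.280 mg; L-methionine 18.875 mg; fructose 5.104 g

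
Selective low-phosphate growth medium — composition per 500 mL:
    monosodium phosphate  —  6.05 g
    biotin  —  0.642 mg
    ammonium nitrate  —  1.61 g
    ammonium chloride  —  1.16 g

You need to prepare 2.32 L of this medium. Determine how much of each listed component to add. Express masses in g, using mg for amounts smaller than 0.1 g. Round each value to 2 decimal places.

Ratio of target to recipe volume: 2320 / 500 = 4.64.
monosodium phosphate: 6.05 g × (2320 mL / 500 mL) = 28.07 g
biotin: 0.642 mg × (2320 mL / 500 mL) = 2.98 mg
ammonium nitrate: 1.61 g × (2320 mL / 500 mL) = 7.47 g
ammonium chloride: 1.16 g × (2320 mL / 500 mL) = 5.38 g

monosodium phosphate 28.07 g; biotin 2.98 mg; ammonium nitrate 7.47 g; ammonium chloride 5.38 g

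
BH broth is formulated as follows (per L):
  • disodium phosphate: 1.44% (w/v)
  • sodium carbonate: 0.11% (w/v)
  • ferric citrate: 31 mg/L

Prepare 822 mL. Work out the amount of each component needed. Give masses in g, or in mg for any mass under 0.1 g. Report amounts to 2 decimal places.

disodium phosphate 11.84 g; sodium carbonate 0.90 g; ferric citrate 25.48 mg

Target volume = 822 mL = 0.822 L.
disodium phosphate: 1.44 g per 100 mL × 822 mL ÷ 100 = 11.84 g
sodium carbonate: 0.11 g per 100 mL × 822 mL ÷ 100 = 0.90 g
ferric citrate: 31 mg/L × 0.822 L = 25.48 mg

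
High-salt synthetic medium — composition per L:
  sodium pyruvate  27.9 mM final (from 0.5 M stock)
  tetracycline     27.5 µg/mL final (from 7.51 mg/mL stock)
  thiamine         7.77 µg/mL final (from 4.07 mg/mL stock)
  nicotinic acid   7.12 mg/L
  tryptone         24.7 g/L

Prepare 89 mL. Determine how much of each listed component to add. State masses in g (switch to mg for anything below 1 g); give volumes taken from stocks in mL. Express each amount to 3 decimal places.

Target volume = 89 mL = 0.089 L.
sodium pyruvate: dilute stock: 27.9 mM × 89 mL ÷ 500 mM = 4.966 mL
tetracycline: C1V1 = C2V2 → 27.5 µg/mL × 89 mL ÷ 7510 µg/mL = 0.326 mL
thiamine: dilute stock: 7.77 µg/mL × 89 mL ÷ 4070 µg/mL = 0.170 mL
nicotinic acid: 7.12 mg/L × 0.089 L = 0.634 mg
tryptone: 24.7 g/L × 0.089 L = 2.198 g

sodium pyruvate 4.966 mL; tetracycline 0.326 mL; thiamine 0.170 mL; nicotinic acid 0.634 mg; tryptone 2.198 g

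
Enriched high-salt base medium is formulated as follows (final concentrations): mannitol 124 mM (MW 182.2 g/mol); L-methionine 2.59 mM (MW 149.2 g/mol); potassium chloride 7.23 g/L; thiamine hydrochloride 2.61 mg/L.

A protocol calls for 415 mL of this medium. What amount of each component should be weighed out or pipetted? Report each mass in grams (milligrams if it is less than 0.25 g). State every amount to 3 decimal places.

Scale factor relative to 1 L: 0.415.
mannitol: 124 mmol/L × 182.2 g/mol × 0.415 L ÷ 1000 = 9.376 g
L-methionine: 2.59 mmol/L × 149.2 mg/mmol × 0.415 L = 160.368 mg
potassium chloride: 7.23 g/L × 0.415 L = 3.000 g
thiamine hydrochloride: 2.61 mg/L × 0.415 L = 1.083 mg

mannitol 9.376 g; L-methionine 160.368 mg; potassium chloride 3.000 g; thiamine hydrochloride 1.083 mg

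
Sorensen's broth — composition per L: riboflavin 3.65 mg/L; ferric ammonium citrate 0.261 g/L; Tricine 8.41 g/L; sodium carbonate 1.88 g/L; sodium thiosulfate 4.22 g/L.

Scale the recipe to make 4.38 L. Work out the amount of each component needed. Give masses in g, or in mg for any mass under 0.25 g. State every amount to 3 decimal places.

riboflavin 15.987 mg; ferric ammonium citrate 1.143 g; Tricine 36.836 g; sodium carbonate 8.234 g; sodium thiosulfate 18.484 g

Scale factor relative to 1 L: 4.38.
riboflavin: 3.65 mg/L × 4.38 L = 15.987 mg
ferric ammonium citrate: 0.261 g/L × 4.38 L = 1.143 g
Tricine: 8.41 g/L × 4.38 L = 36.836 g
sodium carbonate: 1.88 g/L × 4.38 L = 8.234 g
sodium thiosulfate: 4.22 g/L × 4.38 L = 18.484 g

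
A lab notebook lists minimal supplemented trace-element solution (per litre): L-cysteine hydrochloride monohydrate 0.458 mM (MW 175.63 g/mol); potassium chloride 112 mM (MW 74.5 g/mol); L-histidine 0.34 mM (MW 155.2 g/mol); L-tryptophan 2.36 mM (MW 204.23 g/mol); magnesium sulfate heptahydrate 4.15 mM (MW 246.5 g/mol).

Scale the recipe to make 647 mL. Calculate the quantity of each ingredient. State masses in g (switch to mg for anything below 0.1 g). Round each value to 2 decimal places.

Target volume = 647 mL = 0.647 L.
L-cysteine hydrochloride monohydrate: 0.458 mmol/L × 175.63 mg/mmol × 0.647 L = 52.04 mg
potassium chloride: 112 mmol/L × 74.5 g/mol × 0.647 L ÷ 1000 = 5.40 g
L-histidine: 0.34 mmol/L × 155.2 mg/mmol × 0.647 L = 34.14 mg
L-tryptophan: 2.36 mmol/L × 204.23 g/mol × 0.647 L ÷ 1000 = 0.31 g
magnesium sulfate heptahydrate: 4.15 mmol/L × 246.5 g/mol × 0.647 L ÷ 1000 = 0.66 g

L-cysteine hydrochloride monohydrate 52.04 mg; potassium chloride 5.40 g; L-histidine 34.14 mg; L-tryptophan 0.31 g; magnesium sulfate heptahydrate 0.66 g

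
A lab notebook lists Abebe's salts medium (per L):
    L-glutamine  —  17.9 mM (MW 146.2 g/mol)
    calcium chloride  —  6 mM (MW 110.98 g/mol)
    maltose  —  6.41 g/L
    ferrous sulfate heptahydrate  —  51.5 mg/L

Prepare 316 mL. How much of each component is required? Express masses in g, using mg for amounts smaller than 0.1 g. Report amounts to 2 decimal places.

Target volume = 316 mL = 0.316 L.
L-glutamine: 17.9 mmol/L × 146.2 g/mol × 0.316 L ÷ 1000 = 0.83 g
calcium chloride: 6 mmol/L × 110.98 g/mol × 0.316 L ÷ 1000 = 0.21 g
maltose: 6.41 g/L × 0.316 L = 2.03 g
ferrous sulfate heptahydrate: 51.5 mg/L × 0.316 L = 16.27 mg

L-glutamine 0.83 g; calcium chloride 0.21 g; maltose 2.03 g; ferrous sulfate heptahydrate 16.27 mg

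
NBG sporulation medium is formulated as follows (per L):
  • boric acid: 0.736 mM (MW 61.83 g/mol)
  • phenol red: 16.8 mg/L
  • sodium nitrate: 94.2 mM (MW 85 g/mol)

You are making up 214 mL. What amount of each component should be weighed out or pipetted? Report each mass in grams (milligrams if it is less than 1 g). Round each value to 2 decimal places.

Working volume: 214 mL = 0.214 L.
boric acid: 0.736 mmol/L × 61.83 mg/mmol × 0.214 L = 9.74 mg
phenol red: 16.8 mg/L × 0.214 L = 3.60 mg
sodium nitrate: 94.2 mmol/L × 85 g/mol × 0.214 L ÷ 1000 = 1.71 g

boric acid 9.74 mg; phenol red 3.60 mg; sodium nitrate 1.71 g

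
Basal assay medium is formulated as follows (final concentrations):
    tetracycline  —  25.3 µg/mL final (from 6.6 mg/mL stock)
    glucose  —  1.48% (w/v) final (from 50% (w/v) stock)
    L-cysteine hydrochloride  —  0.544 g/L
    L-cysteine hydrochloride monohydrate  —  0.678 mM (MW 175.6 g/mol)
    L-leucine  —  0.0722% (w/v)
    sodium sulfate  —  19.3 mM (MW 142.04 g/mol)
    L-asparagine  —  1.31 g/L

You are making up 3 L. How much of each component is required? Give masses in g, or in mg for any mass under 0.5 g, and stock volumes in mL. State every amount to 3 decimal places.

Scale factor relative to 1 L: 3.
tetracycline: dilute stock: 25.3 µg/mL × 3000 mL ÷ 6600 µg/mL = 11.500 mL
glucose: V = C2·V2/C1 = 1.48% ÷ 50% × 3000 mL = 88.800 mL
L-cysteine hydrochloride: 0.544 g/L × 3 L = 1.632 g
L-cysteine hydrochloride monohydrate: 0.678 mmol/L × 175.6 mg/mmol × 3 L = 357.170 mg
L-leucine: 0.0722% w/v = 0.722 g/L → 0.722 × 3 L = 2.166 g
sodium sulfate: 19.3 mmol/L × 142.04 g/mol × 3 L ÷ 1000 = 8.224 g
L-asparagine: 1.31 g/L × 3 L = 3.930 g

tetracycline 11.500 mL; glucose 88.800 mL; L-cysteine hydrochloride 1.632 g; L-cysteine hydrochloride monohydrate 357.170 mg; L-leucine 2.166 g; sodium sulfate 8.224 g; L-asparagine 3.930 g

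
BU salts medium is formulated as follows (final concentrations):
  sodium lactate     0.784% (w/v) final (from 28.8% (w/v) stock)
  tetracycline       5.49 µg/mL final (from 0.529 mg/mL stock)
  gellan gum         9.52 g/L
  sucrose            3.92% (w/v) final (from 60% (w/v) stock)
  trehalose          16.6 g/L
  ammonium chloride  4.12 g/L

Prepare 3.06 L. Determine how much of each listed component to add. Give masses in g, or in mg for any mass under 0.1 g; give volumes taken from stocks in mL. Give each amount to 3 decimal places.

sodium lactate 83.300 mL; tetracycline 31.757 mL; gellan gum 29.131 g; sucrose 199.920 mL; trehalose 50.796 g; ammonium chloride 12.607 g

Working volume: 3.06 L.
sodium lactate: V = C2·V2/C1 = 0.784% ÷ 28.8% × 3060 mL = 83.300 mL
tetracycline: C1V1 = C2V2 → 5.49 µg/mL × 3060 mL ÷ 529 µg/mL = 31.757 mL
gellan gum: 9.52 g/L × 3.06 L = 29.131 g
sucrose: dilute stock: 3.92% ÷ 60% × 3060 mL = 199.920 mL
trehalose: 16.6 g/L × 3.06 L = 50.796 g
ammonium chloride: 4.12 g/L × 3.06 L = 12.607 g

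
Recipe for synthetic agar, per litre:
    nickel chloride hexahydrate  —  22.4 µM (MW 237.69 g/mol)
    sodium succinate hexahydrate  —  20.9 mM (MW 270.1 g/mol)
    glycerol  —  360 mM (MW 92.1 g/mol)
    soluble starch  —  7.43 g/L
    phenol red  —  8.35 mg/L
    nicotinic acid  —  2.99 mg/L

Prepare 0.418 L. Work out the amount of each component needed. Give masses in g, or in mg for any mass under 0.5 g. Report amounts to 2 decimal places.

Scale factor relative to 1 L: 0.418.
nickel chloride hexahydrate: 22.4 µmol/L × 237.69 g/mol × 0.418 L ÷ 1000 = 2.23 mg
sodium succinate hexahydrate: 20.9 mmol/L × 270.1 g/mol × 0.418 L ÷ 1000 = 2.36 g
glycerol: 360 mmol/L × 92.1 g/mol × 0.418 L ÷ 1000 = 13.86 g
soluble starch: 7.43 g/L × 0.418 L = 3.11 g
phenol red: 8.35 mg/L × 0.418 L = 3.49 mg
nicotinic acid: 2.99 mg/L × 0.418 L = 1.25 mg

nickel chloride hexahydrate 2.23 mg; sodium succinate hexahydrate 2.36 g; glycerol 13.86 g; soluble starch 3.11 g; phenol red 3.49 mg; nicotinic acid 1.25 mg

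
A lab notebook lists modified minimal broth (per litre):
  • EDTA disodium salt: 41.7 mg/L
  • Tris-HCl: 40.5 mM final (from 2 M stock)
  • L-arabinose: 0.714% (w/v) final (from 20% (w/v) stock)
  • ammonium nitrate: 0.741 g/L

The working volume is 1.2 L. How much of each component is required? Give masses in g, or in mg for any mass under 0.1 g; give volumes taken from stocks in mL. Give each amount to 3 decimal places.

Working volume: 1.2 L.
EDTA disodium salt: 41.7 mg/L × 1.2 L = 50.040 mg
Tris-HCl: V = C2·V2/C1 = 40.5 mM × 1200 mL ÷ 2000 mM = 24.300 mL
L-arabinose: V = C2·V2/C1 = 0.714% ÷ 20% × 1200 mL = 42.840 mL
ammonium nitrate: 0.741 g/L × 1.2 L = 0.889 g

EDTA disodium salt 50.040 mg; Tris-HCl 24.300 mL; L-arabinose 42.840 mL; ammonium nitrate 0.889 g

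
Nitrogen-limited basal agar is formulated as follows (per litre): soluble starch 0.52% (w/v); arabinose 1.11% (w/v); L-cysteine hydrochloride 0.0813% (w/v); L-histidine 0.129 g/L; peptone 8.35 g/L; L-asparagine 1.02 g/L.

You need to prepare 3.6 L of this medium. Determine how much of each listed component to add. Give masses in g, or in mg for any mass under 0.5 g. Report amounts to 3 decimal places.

Scale factor relative to 1 L: 3.6.
soluble starch: 0.52% w/v = 5.2 g/L → 5.2 × 3.6 L = 18.720 g
arabinose: 1.11 g per 100 mL × 3600 mL ÷ 100 = 39.960 g
L-cysteine hydrochloride: 0.0813% w/v = 0.813 g/L → 0.813 × 3.6 L = 2.927 g
L-histidine: 0.129 g/L × 3.6 L = 0.4644 g = 464.400 mg
peptone: 8.35 g/L × 3.6 L = 30.060 g
L-asparagine: 1.02 g/L × 3.6 L = 3.672 g

soluble starch 18.720 g; arabinose 39.960 g; L-cysteine hydrochloride 2.927 g; L-histidine 464.400 mg; peptone 30.060 g; L-asparagine 3.672 g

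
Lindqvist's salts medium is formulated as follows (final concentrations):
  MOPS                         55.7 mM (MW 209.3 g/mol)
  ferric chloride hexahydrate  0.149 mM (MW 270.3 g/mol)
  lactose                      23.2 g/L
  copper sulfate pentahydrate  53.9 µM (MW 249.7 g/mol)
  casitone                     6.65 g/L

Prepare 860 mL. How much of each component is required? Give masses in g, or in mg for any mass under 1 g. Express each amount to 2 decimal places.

Working volume: 860 mL = 0.86 L.
MOPS: 55.7 mmol/L × 209.3 g/mol × 0.86 L ÷ 1000 = 10.03 g
ferric chloride hexahydrate: 0.149 mmol/L × 270.3 mg/mmol × 0.86 L = 34.64 mg
lactose: 23.2 g/L × 0.86 L = 19.95 g
copper sulfate pentahydrate: 53.9 µmol/L × 249.7 g/mol × 0.86 L ÷ 1000 = 11.57 mg
casitone: 6.65 g/L × 0.86 L = 5.72 g

MOPS 10.03 g; ferric chloride hexahydrate 34.64 mg; lactose 19.95 g; copper sulfate pentahydrate 11.57 mg; casitone 5.72 g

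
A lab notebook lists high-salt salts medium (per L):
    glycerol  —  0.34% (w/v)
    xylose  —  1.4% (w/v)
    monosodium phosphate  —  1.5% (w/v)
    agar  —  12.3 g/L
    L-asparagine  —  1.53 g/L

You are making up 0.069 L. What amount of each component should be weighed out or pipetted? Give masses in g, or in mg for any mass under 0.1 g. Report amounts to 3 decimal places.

Scale factor relative to 1 L: 0.069.
glycerol: 0.34% w/v = 3.4 g/L → 3.4 × 0.069 L = 0.235 g
xylose: 1.4 g per 100 mL × 69 mL ÷ 100 = 0.966 g
monosodium phosphate: 1.5 g per 100 mL × 69 mL ÷ 100 = 1.035 g
agar: 12.3 g/L × 0.069 L = 0.849 g
L-asparagine: 1.53 g/L × 0.069 L = 0.106 g

glycerol 0.235 g; xylose 0.966 g; monosodium phosphate 1.035 g; agar 0.849 g; L-asparagine 0.106 g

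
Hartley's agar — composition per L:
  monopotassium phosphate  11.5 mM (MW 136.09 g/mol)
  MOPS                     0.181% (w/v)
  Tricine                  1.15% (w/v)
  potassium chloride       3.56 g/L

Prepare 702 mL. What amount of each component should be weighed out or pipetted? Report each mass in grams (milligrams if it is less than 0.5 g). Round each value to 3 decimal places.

monopotassium phosphate 1.099 g; MOPS 1.271 g; Tricine 8.073 g; potassium chloride 2.499 g

Working volume: 702 mL = 0.702 L.
monopotassium phosphate: 11.5 mmol/L × 136.09 g/mol × 0.702 L ÷ 1000 = 1.099 g
MOPS: 0.181 g per 100 mL × 702 mL ÷ 100 = 1.271 g
Tricine: 1.15 g per 100 mL × 702 mL ÷ 100 = 8.073 g
potassium chloride: 3.56 g/L × 0.702 L = 2.499 g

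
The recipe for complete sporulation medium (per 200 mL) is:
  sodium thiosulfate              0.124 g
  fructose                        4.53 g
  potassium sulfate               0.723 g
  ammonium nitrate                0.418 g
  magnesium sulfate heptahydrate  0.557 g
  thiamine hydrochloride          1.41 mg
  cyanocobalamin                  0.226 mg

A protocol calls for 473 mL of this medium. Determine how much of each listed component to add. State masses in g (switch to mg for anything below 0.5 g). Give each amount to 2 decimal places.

sodium thiosulfate 293.26 mg; fructose 10.71 g; potassium sulfate 1.71 g; ammonium nitrate 0.99 g; magnesium sulfate heptahydrate 1.32 g; thiamine hydrochloride 3.33 mg; cyanocobalamin 0.53 mg

Scale factor = 473 mL / 200 mL = 2.365.
sodium thiosulfate: 0.124 g × (473 mL / 200 mL) = 0.29326 g = 293.26 mg
fructose: 4.53 g × (473 mL / 200 mL) = 10.71 g
potassium sulfate: 0.723 g × (473 mL / 200 mL) = 1.71 g
ammonium nitrate: 0.418 g × (473 mL / 200 mL) = 0.99 g
magnesium sulfate heptahydrate: 0.557 g × (473 mL / 200 mL) = 1.32 g
thiamine hydrochloride: 1.41 mg × (473 mL / 200 mL) = 3.33 mg
cyanocobalamin: 0.226 mg × (473 mL / 200 mL) = 0.53 mg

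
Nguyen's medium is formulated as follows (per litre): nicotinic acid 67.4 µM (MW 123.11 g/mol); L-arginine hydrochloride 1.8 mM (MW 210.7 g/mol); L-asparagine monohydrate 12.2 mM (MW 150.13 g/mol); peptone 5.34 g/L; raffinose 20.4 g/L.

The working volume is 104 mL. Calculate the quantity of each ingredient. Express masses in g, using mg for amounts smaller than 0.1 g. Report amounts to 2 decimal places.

nicotinic acid 0.86 mg; L-arginine hydrochloride 39.44 mg; L-asparagine monohydrate 0.19 g; peptone 0.56 g; raffinose 2.12 g

Scale factor relative to 1 L: 0.104.
nicotinic acid: 67.4 µmol/L × 123.11 g/mol × 0.104 L ÷ 1000 = 0.86 mg
L-arginine hydrochloride: 1.8 mmol/L × 210.7 mg/mmol × 0.104 L = 39.44 mg
L-asparagine monohydrate: 12.2 mmol/L × 150.13 g/mol × 0.104 L ÷ 1000 = 0.19 g
peptone: 5.34 g/L × 0.104 L = 0.56 g
raffinose: 20.4 g/L × 0.104 L = 2.12 g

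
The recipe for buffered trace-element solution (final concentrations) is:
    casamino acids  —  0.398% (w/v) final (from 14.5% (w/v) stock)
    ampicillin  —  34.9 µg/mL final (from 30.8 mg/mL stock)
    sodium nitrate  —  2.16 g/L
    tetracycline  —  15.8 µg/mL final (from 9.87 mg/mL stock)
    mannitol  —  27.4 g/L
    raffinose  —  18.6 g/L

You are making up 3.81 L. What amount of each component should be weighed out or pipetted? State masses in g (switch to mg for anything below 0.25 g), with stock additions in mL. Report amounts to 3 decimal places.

Scale factor relative to 1 L: 3.81.
casamino acids: C1V1 = C2V2 → 0.398% ÷ 14.5% × 3810 mL = 104.578 mL
ampicillin: dilute stock: 34.9 µg/mL × 3810 mL ÷ 30800 µg/mL = 4.317 mL
sodium nitrate: 2.16 g/L × 3.81 L = 8.230 g
tetracycline: C1V1 = C2V2 → 15.8 µg/mL × 3810 mL ÷ 9870 µg/mL = 6.099 mL
mannitol: 27.4 g/L × 3.81 L = 104.394 g
raffinose: 18.6 g/L × 3.81 L = 70.866 g

casamino acids 104.578 mL; ampicillin 4.317 mL; sodium nitrate 8.230 g; tetracycline 6.099 mL; mannitol 104.394 g; raffinose 70.866 g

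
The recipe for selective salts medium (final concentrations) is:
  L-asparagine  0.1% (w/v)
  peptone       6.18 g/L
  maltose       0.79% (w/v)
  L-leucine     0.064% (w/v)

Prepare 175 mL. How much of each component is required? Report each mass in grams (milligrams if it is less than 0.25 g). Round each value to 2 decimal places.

Working volume: 175 mL = 0.175 L.
L-asparagine: 0.1% w/v = 1 g/L → 1 × 0.175 L = 0.175 g = 175.00 mg
peptone: 6.18 g/L × 0.175 L = 1.08 g
maltose: 0.79% w/v = 7.9 g/L → 7.9 × 0.175 L = 1.38 g
L-leucine: 0.064% w/v = 0.64 g/L → 0.64 × 0.175 L = 0.112 g = 112.00 mg

L-asparagine 175.00 mg; peptone 1.08 g; maltose 1.38 g; L-leucine 112.00 mg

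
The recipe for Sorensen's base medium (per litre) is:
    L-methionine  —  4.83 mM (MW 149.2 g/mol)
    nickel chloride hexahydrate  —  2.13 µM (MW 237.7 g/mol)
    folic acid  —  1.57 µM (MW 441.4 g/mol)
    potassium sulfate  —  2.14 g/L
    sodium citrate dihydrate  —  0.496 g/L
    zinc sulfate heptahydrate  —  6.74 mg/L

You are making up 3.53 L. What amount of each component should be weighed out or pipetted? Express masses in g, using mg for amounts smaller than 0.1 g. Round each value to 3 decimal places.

Scale factor relative to 1 L: 3.53.
L-methionine: 4.83 mmol/L × 149.2 g/mol × 3.53 L ÷ 1000 = 2.544 g
nickel chloride hexahydrate: 2.13 µmol/L × 237.7 g/mol × 3.53 L ÷ 1000 = 1.787 mg
folic acid: 1.57 µmol/L × 441.4 g/mol × 3.53 L ÷ 1000 = 2.446 mg
potassium sulfate: 2.14 g/L × 3.53 L = 7.554 g
sodium citrate dihydrate: 0.496 g/L × 3.53 L = 1.751 g
zinc sulfate heptahydrate: 6.74 mg/L × 3.53 L = 23.792 mg

L-methionine 2.544 g; nickel chloride hexahydrate 1.787 mg; folic acid 2.446 mg; potassium sulfate 7.554 g; sodium citrate dihydrate 1.751 g; zinc sulfate heptahydrate 23.792 mg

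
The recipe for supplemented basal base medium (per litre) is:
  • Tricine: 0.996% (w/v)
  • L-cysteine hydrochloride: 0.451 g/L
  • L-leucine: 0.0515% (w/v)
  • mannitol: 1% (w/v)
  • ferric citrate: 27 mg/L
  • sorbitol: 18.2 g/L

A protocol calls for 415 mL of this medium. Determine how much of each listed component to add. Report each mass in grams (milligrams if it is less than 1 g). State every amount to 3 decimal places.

Working volume: 415 mL = 0.415 L.
Tricine: 0.996 g per 100 mL × 415 mL ÷ 100 = 4.133 g
L-cysteine hydrochloride: 0.451 g/L × 0.415 L = 0.187165 g = 187.165 mg
L-leucine: 0.0515% w/v = 0.515 g/L → 0.515 × 0.415 L = 0.213725 g = 213.725 mg
mannitol: 1% w/v = 10 g/L → 10 × 0.415 L = 4.150 g
ferric citrate: 27 mg/L × 0.415 L = 11.205 mg
sorbitol: 18.2 g/L × 0.415 L = 7.553 g

Tricine 4.133 g; L-cysteine hydrochloride 187.165 mg; L-leucine 213.725 mg; mannitol 4.150 g; ferric citrate 11.205 mg; sorbitol 7.553 g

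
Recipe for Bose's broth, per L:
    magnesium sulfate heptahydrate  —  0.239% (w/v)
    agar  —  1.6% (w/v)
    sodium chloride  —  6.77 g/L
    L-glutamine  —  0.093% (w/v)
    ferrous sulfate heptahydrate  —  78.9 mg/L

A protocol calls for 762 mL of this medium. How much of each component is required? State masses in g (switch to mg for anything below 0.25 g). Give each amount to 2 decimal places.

magnesium sulfate heptahydrate 1.82 g; agar 12.19 g; sodium chloride 5.16 g; L-glutamine 0.71 g; ferrous sulfate heptahydrate 60.12 mg

Scale factor relative to 1 L: 0.762.
magnesium sulfate heptahydrate: 0.239% w/v = 2.39 g/L → 2.39 × 0.762 L = 1.82 g
agar: 1.6 g per 100 mL × 762 mL ÷ 100 = 12.19 g
sodium chloride: 6.77 g/L × 0.762 L = 5.16 g
L-glutamine: 0.093 g per 100 mL × 762 mL ÷ 100 = 0.71 g
ferrous sulfate heptahydrate: 78.9 mg/L × 0.762 L = 60.12 mg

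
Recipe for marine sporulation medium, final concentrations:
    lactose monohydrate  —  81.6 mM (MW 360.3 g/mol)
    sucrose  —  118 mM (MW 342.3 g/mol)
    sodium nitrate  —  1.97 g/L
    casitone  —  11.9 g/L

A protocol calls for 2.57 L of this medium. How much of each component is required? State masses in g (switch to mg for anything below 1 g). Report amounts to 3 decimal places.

Scale factor relative to 1 L: 2.57.
lactose monohydrate: 81.6 mmol/L × 360.3 g/mol × 2.57 L ÷ 1000 = 75.559 g
sucrose: 118 mmol/L × 342.3 g/mol × 2.57 L ÷ 1000 = 103.806 g
sodium nitrate: 1.97 g/L × 2.57 L = 5.063 g
casitone: 11.9 g/L × 2.57 L = 30.583 g

lactose monohydrate 75.559 g; sucrose 103.806 g; sodium nitrate 5.063 g; casitone 30.583 g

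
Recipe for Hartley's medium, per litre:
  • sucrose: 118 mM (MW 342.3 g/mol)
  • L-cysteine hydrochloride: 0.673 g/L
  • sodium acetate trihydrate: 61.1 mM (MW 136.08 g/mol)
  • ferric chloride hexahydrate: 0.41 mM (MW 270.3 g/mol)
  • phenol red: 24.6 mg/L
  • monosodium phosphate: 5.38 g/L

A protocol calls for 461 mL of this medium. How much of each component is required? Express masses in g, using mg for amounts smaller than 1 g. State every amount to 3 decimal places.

sucrose 18.620 g; L-cysteine hydrochloride 310.253 mg; sodium acetate trihydrate 3.833 g; ferric chloride hexahydrate 51.089 mg; phenol red 11.341 mg; monosodium phosphate 2.480 g

Working volume: 461 mL = 0.461 L.
sucrose: 118 mmol/L × 342.3 g/mol × 0.461 L ÷ 1000 = 18.620 g
L-cysteine hydrochloride: 0.673 g/L × 0.461 L = 0.310253 g = 310.253 mg
sodium acetate trihydrate: 61.1 mmol/L × 136.08 g/mol × 0.461 L ÷ 1000 = 3.833 g
ferric chloride hexahydrate: 0.41 mmol/L × 270.3 mg/mmol × 0.461 L = 51.089 mg
phenol red: 24.6 mg/L × 0.461 L = 11.341 mg
monosodium phosphate: 5.38 g/L × 0.461 L = 2.480 g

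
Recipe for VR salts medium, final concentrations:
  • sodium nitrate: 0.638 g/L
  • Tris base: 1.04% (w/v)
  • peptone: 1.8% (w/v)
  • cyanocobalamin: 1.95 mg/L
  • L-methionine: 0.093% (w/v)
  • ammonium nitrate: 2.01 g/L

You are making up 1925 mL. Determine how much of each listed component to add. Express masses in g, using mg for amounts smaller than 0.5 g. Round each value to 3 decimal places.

Scale factor relative to 1 L: 1.925.
sodium nitrate: 0.638 g/L × 1.925 L = 1.228 g
Tris base: 1.04% w/v = 10.4 g/L → 10.4 × 1.925 L = 20.020 g
peptone: 1.8% w/v = 18 g/L → 18 × 1.925 L = 34.650 g
cyanocobalamin: 1.95 mg/L × 1.925 L = 3.754 mg
L-methionine: 0.093 g per 100 mL × 1925 mL ÷ 100 = 1.790 g
ammonium nitrate: 2.01 g/L × 1.925 L = 3.869 g

sodium nitrate 1.228 g; Tris base 20.020 g; peptone 34.650 g; cyanocobalamin 3.754 mg; L-methionine 1.790 g; ammonium nitrate 3.869 g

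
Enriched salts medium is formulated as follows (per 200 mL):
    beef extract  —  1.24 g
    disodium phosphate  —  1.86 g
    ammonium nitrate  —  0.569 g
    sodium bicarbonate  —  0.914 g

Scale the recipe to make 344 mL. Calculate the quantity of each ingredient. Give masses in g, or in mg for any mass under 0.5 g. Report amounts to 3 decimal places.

beef extract 2.133 g; disodium phosphate 3.199 g; ammonium nitrate 0.979 g; sodium bicarbonate 1.572 g

Scale factor = 344 mL / 200 mL = 1.72.
beef extract: 1.24 g × (344 mL / 200 mL) = 2.133 g
disodium phosphate: 1.86 g × (344 mL / 200 mL) = 3.199 g
ammonium nitrate: 0.569 g × (344 mL / 200 mL) = 0.979 g
sodium bicarbonate: 0.914 g × (344 mL / 200 mL) = 1.572 g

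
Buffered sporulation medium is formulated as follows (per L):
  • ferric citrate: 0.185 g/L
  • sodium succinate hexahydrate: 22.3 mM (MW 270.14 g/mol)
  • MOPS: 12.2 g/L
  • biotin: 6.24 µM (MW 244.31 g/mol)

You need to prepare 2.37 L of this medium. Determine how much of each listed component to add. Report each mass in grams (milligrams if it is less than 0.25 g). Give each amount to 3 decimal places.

Working volume: 2.37 L.
ferric citrate: 0.185 g/L × 2.37 L = 0.438 g
sodium succinate hexahydrate: 22.3 mmol/L × 270.14 g/mol × 2.37 L ÷ 1000 = 14.277 g
MOPS: 12.2 g/L × 2.37 L = 28.914 g
biotin: 6.24 µmol/L × 244.31 g/mol × 2.37 L ÷ 1000 = 3.613 mg

ferric citrate 0.438 g; sodium succinate hexahydrate 14.277 g; MOPS 28.914 g; biotin 3.613 mg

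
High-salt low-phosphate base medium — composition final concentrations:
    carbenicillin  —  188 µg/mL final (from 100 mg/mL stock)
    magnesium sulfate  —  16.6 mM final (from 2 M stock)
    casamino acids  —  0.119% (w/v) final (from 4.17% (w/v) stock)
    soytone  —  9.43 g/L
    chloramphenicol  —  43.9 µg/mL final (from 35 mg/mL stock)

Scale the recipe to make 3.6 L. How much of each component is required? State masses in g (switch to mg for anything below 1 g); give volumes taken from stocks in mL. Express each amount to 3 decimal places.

Scale factor relative to 1 L: 3.6.
carbenicillin: dilute stock: 188 µg/mL × 3600 mL ÷ 100000 µg/mL = 6.768 mL
magnesium sulfate: C1V1 = C2V2 → 16.6 mM × 3600 mL ÷ 2000 mM = 29.880 mL
casamino acids: dilute stock: 0.119% ÷ 4.17% × 3600 mL = 102.734 mL
soytone: 9.43 g/L × 3.6 L = 33.948 g
chloramphenicol: V = C2·V2/C1 = 43.9 µg/mL × 3600 mL ÷ 35000 µg/mL = 4.515 mL

carbenicillin 6.768 mL; magnesium sulfate 29.880 mL; casamino acids 102.734 mL; soytone 33.948 g; chloramphenicol 4.515 mL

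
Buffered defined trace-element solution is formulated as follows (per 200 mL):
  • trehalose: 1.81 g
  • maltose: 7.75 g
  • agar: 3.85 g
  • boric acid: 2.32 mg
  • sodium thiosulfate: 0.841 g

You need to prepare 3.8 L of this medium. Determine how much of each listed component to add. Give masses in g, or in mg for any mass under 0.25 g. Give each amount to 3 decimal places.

trehalose 34.390 g; maltose 147.250 g; agar 73.150 g; boric acid 44.080 mg; sodium thiosulfate 15.979 g

Scale factor = 3800 mL / 200 mL = 19.
trehalose: 1.81 g × (3800 mL / 200 mL) = 34.390 g
maltose: 7.75 g × (3800 mL / 200 mL) = 147.250 g
agar: 3.85 g × (3800 mL / 200 mL) = 73.150 g
boric acid: 2.32 mg × (3800 mL / 200 mL) = 44.080 mg
sodium thiosulfate: 0.841 g × (3800 mL / 200 mL) = 15.979 g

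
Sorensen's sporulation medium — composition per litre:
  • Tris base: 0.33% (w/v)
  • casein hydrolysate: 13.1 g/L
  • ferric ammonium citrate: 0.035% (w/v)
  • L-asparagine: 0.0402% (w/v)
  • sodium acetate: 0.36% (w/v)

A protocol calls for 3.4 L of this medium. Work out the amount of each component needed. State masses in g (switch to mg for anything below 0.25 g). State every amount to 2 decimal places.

Scale factor relative to 1 L: 3.4.
Tris base: 0.33% w/v = 3.3 g/L → 3.3 × 3.4 L = 11.22 g
casein hydrolysate: 13.1 g/L × 3.4 L = 44.54 g
ferric ammonium citrate: 0.035% w/v = 0.35 g/L → 0.35 × 3.4 L = 1.19 g
L-asparagine: 0.0402% w/v = 0.402 g/L → 0.402 × 3.4 L = 1.37 g
sodium acetate: 0.36% w/v = 3.6 g/L → 3.6 × 3.4 L = 12.24 g

Tris base 11.22 g; casein hydrolysate 44.54 g; ferric ammonium citrate 1.19 g; L-asparagine 1.37 g; sodium acetate 12.24 g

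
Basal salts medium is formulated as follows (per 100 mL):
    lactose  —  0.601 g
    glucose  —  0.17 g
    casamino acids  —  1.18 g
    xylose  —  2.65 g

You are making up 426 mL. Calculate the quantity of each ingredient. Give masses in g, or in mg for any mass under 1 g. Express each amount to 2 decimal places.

Ratio of target to recipe volume: 426 / 100 = 4.26.
lactose: 0.601 g × (426 mL / 100 mL) = 2.56 g
glucose: 0.17 g × (426 mL / 100 mL) = 0.7242 g = 724.20 mg
casamino acids: 1.18 g × (426 mL / 100 mL) = 5.03 g
xylose: 2.65 g × (426 mL / 100 mL) = 11.29 g

lactose 2.56 g; glucose 724.20 mg; casamino acids 5.03 g; xylose 11.29 g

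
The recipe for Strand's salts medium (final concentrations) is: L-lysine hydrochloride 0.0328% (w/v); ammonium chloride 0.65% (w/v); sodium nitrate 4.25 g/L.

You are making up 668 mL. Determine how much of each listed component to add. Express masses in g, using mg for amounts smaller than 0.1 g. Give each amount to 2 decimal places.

Working volume: 668 mL = 0.668 L.
L-lysine hydrochloride: 0.0328% w/v = 0.328 g/L → 0.328 × 0.668 L = 0.22 g
ammonium chloride: 0.65 g per 100 mL × 668 mL ÷ 100 = 4.34 g
sodium nitrate: 4.25 g/L × 0.668 L = 2.84 g

L-lysine hydrochloride 0.22 g; ammonium chloride 4.34 g; sodium nitrate 2.84 g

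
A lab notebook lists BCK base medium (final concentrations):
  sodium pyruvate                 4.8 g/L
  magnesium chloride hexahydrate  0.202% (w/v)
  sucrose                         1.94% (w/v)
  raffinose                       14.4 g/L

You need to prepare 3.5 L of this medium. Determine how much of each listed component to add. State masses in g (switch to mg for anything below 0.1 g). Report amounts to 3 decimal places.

sodium pyruvate 16.800 g; magnesium chloride hexahydrate 7.070 g; sucrose 67.900 g; raffinose 50.400 g

Scale factor relative to 1 L: 3.5.
sodium pyruvate: 4.8 g/L × 3.5 L = 16.800 g
magnesium chloride hexahydrate: 0.202 g per 100 mL × 3500 mL ÷ 100 = 7.070 g
sucrose: 1.94% w/v = 19.4 g/L → 19.4 × 3.5 L = 67.900 g
raffinose: 14.4 g/L × 3.5 L = 50.400 g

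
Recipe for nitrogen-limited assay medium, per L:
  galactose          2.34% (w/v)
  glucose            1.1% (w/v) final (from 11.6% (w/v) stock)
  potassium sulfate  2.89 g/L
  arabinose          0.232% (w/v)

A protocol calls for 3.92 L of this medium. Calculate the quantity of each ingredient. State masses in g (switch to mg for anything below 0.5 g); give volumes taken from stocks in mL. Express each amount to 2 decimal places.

Working volume: 3.92 L.
galactose: 2.34 g per 100 mL × 3920 mL ÷ 100 = 91.73 g
glucose: V = C2·V2/C1 = 1.1% ÷ 11.6% × 3920 mL = 371.72 mL
potassium sulfate: 2.89 g/L × 3.92 L = 11.33 g
arabinose: 0.232 g per 100 mL × 3920 mL ÷ 100 = 9.09 g

galactose 91.73 g; glucose 371.72 mL; potassium sulfate 11.33 g; arabinose 9.09 g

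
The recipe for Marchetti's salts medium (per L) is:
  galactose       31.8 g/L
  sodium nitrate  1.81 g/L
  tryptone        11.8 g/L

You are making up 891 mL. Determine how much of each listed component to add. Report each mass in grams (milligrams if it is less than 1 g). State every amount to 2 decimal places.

galactose 28.33 g; sodium nitrate 1.61 g; tryptone 10.51 g

Scale factor relative to 1 L: 0.891.
galactose: 31.8 g/L × 0.891 L = 28.33 g
sodium nitrate: 1.81 g/L × 0.891 L = 1.61 g
tryptone: 11.8 g/L × 0.891 L = 10.51 g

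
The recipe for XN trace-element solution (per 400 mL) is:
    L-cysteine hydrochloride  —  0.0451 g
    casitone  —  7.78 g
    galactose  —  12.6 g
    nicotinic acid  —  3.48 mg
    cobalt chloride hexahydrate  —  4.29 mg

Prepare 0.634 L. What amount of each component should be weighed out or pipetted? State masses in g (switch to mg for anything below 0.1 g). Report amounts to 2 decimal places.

Ratio of target to recipe volume: 634 / 400 = 1.585.
L-cysteine hydrochloride: 0.0451 g × (634 mL / 400 mL) = 0.0714835 g = 71.48 mg
casitone: 7.78 g × (634 mL / 400 mL) = 12.33 g
galactose: 12.6 g × (634 mL / 400 mL) = 19.97 g
nicotinic acid: 3.48 mg × (634 mL / 400 mL) = 5.52 mg
cobalt chloride hexahydrate: 4.29 mg × (634 mL / 400 mL) = 6.80 mg

L-cysteine hydrochloride 71.48 mg; casitone 12.33 g; galactose 19.97 g; nicotinic acid 5.52 mg; cobalt chloride hexahydrate 6.80 mg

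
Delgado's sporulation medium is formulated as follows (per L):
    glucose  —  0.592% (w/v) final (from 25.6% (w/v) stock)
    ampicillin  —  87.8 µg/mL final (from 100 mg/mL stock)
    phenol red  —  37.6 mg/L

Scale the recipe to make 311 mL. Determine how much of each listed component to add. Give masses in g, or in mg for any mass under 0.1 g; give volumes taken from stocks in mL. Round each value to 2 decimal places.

Scale factor relative to 1 L: 0.311.
glucose: dilute stock: 0.592% ÷ 25.6% × 311 mL = 7.19 mL
ampicillin: C1V1 = C2V2 → 87.8 µg/mL × 311 mL ÷ 100000 µg/mL = 0.27 mL
phenol red: 37.6 mg/L × 0.311 L = 11.69 mg

glucose 7.19 mL; ampicillin 0.27 mL; phenol red 11.69 mg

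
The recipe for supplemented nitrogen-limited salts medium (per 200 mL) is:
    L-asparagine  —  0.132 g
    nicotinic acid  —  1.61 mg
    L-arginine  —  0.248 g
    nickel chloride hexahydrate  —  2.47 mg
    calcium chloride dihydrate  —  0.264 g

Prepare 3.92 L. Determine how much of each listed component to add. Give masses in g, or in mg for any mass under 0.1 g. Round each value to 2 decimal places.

Ratio of target to recipe volume: 3920 / 200 = 19.6.
L-asparagine: 0.132 g × (3920 mL / 200 mL) = 2.59 g
nicotinic acid: 1.61 mg × (3920 mL / 200 mL) = 31.56 mg
L-arginine: 0.248 g × (3920 mL / 200 mL) = 4.86 g
nickel chloride hexahydrate: 2.47 mg × (3920 mL / 200 mL) = 48.41 mg
calcium chloride dihydrate: 0.264 g × (3920 mL / 200 mL) = 5.17 g

L-asparagine 2.59 g; nicotinic acid 31.56 mg; L-arginine 4.86 g; nickel chloride hexahydrate 48.41 mg; calcium chloride dihydrate 5.17 g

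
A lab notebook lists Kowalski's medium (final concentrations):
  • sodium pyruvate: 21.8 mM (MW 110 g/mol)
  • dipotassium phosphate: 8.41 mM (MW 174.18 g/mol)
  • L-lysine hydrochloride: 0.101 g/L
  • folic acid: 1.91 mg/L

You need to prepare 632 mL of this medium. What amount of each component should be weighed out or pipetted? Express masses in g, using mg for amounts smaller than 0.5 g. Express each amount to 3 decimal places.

Working volume: 632 mL = 0.632 L.
sodium pyruvate: 21.8 mmol/L × 110 g/mol × 0.632 L ÷ 1000 = 1.516 g
dipotassium phosphate: 8.41 mmol/L × 174.18 g/mol × 0.632 L ÷ 1000 = 0.926 g
L-lysine hydrochloride: 0.101 g/L × 0.632 L = 0.063832 g = 63.832 mg
folic acid: 1.91 mg/L × 0.632 L = 1.207 mg

sodium pyruvate 1.516 g; dipotassium phosphate 0.926 g; L-lysine hydrochloride 63.832 mg; folic acid 1.207 mg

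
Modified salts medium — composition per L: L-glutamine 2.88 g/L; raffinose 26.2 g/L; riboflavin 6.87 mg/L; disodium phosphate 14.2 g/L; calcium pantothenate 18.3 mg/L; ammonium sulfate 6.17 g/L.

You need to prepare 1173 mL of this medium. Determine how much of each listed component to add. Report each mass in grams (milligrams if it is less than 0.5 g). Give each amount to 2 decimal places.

Target volume = 1173 mL = 1.173 L.
L-glutamine: 2.88 g/L × 1.173 L = 3.38 g
raffinose: 26.2 g/L × 1.173 L = 30.73 g
riboflavin: 6.87 mg/L × 1.173 L = 8.06 mg
disodium phosphate: 14.2 g/L × 1.173 L = 16.66 g
calcium pantothenate: 18.3 mg/L × 1.173 L = 21.47 mg
ammonium sulfate: 6.17 g/L × 1.173 L = 7.24 g

L-glutamine 3.38 g; raffinose 30.73 g; riboflavin 8.06 mg; disodium phosphate 16.66 g; calcium pantothenate 21.47 mg; ammonium sulfate 7.24 g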